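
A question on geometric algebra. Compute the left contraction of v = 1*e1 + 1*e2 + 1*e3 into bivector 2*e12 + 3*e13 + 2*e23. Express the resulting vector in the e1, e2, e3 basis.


Left contraction v _| B = <vB>_1 (grade-1 part of the geometric product vB).
Using e1_|e12 = e2, e2_|e12 = -e1, e1_|e13 = e3, e3_|e13 = -e1, e2_|e23 = e3, e3_|e23 = -e2:
e1 coeff: -v2*b12 - v3*b13 = -(1)*(2) - (1)*(3) = -5
e2 coeff: v1*b12 - v3*b23 = (1)*(2) - (1)*(2) = 0
e3 coeff: v1*b13 + v2*b23 = (1)*(3) + (1)*(2) = 5
v _| B = -5*e1 + 0*e2 + 5*e3


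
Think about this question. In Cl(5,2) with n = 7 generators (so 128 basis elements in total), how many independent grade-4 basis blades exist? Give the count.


Number of grade-k basis blades in Cl(p,q) with n = p + q is C(n, k).
n = 5 + 2 = 7
C(7, 4) = 7! / (4! * 3!)
= 5040 / (24 * 6)
= 35


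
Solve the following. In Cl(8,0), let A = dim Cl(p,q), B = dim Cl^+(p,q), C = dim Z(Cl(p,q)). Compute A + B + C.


n = 8 + 0 = 8
Total dim = 2^8 = 256
Even subalgebra dim = 2^7 = 128
n is even, so center dim = 1
Sum = 256 + 128 + 1 = 385


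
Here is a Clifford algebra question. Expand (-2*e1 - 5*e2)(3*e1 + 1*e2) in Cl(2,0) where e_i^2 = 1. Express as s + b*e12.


Expand: (-2*e1 - 5*e2)(3*e1 + 1*e2)
= (-2)*3*e1e1 + (-2)*1*e1e2 + (-5)*3*e2e1 + (-5)*1*e2e2
Using e1^2 = e2^2 = 1, e2e1 = -e1e2:
Scalar part s = (-2)*3 + (-5)*1 = -6 + (-5) = -11
Bivector part b = (-2)*1 - (-5)*3 = -2 - (-15) = 13
uv = -11 + 13*e12


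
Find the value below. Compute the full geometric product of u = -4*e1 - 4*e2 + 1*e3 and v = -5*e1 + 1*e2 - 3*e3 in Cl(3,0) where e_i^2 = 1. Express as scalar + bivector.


In Cl(3,0): e_i^2 = 1, e_ie_j = -e_je_i for i != j.
Scalar part = u . v = (-4)*(-5) + (-4)*1 + 1*(-3)
= 20 + (-4) + (-3) = 13
e12 coeff = (-4)*1 - (-4)*(-5) = -4 - 20 = -24
e13 coeff = (-4)*(-3) - 1*(-5) = 12 - (-5) = 17
e23 coeff = (-4)*(-3) - 1*1 = 12 - 1 = 11
uv = 13 - 24*e12 + 17*e13 + 11*e23


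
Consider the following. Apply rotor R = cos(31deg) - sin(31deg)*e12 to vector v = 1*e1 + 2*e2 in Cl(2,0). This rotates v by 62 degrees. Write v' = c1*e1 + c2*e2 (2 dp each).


Rotor R = cos(31deg) - sin(31deg)*e12
Rotation angle theta = 2 * 31 = 62 degrees
v' = R*v*~R rotates v by theta.
cos(62deg) = 0.4695, sin(62deg) = 0.8829
v'_1 = 1*cos(62deg) - 2*sin(62deg)
= 1*0.4695 - 2*0.8829
= -1.30
v'_2 = 1*sin(62deg) + 2*cos(62deg)
= 1*0.8829 + 2*0.4695
= 1.82
v' = -1.30*e1 + 1.82*e2


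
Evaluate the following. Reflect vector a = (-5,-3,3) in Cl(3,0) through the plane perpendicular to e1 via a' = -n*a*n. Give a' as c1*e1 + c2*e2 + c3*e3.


Reflection formula: a' = -n*a*n, with n = e1 (unit vector, n^2 = 1).
For reflection through hyperplane perp to e1:
The component along e1 flips sign, others stay.
a = (-5, -3, 3)
a' = (5, -3, 3)
a' = 5*e1 - 3*e2 + 3*e3


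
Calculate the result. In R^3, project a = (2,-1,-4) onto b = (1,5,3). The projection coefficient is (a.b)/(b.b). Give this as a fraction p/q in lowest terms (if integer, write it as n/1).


Projection coefficient = (a . b) / (b . b)
a . b = 2*1 + (-1)*5 + (-4)*3
= 2 + (-5) + (-12) = -15
b . b = 1^2 + 5^2 + 3^2
= 1 + 25 + 9 = 35
Coefficient = -15/35
In lowest terms: -3/7


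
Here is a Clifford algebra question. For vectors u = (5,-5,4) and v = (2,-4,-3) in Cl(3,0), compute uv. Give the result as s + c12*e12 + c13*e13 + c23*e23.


In Cl(3,0): e_i^2 = 1, e_ie_j = -e_je_i for i != j.
Scalar part = u . v = 5*2 + (-5)*(-4) + 4*(-3)
= 10 + 20 + (-12) = 18
e12 coeff = 5*(-4) - (-5)*2 = -20 - (-10) = -10
e13 coeff = 5*(-3) - 4*2 = -15 - 8 = -23
e23 coeff = (-5)*(-3) - 4*(-4) = 15 - (-16) = 31
uv = 18 - 10*e12 - 23*e13 + 31*e23


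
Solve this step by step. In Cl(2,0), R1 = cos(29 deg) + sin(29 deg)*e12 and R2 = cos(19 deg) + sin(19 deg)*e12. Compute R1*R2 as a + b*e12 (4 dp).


Same-plane rotors commute and their half-angles add:
R1*R2 = cos(a1 + a2) + sin(a1 + a2)*e12.
a1 + a2 = 29 + 19 = 48 deg
cos(48 deg) = 0.6691
sin(48 deg) = 0.7431
R1*R2 = 0.6691 + 0.7431*e12


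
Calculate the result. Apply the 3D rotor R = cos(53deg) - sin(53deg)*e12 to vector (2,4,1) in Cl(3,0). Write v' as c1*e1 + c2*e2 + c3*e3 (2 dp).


Rotor R = cos(53deg) - sin(53deg)*e12
Rotation angle theta = 2 * 53 = 106 degrees in the e12 plane (e1 -> e2).
The component perpendicular to the plane (e3) is invariant: v'_3 = v3 = 1.00
cos(106deg) = -0.2756, sin(106deg) = 0.9613
v'_1 = v1*cos(theta) - v2*sin(theta) = 2*(-0.2756) - 4*0.9613 = -4.40
v'_2 = v1*sin(theta) + v2*cos(theta) = 2*0.9613 + 4*(-0.2756) = 0.82
v' = -4.40*e1 + 0.82*e2 + 1.00*e3


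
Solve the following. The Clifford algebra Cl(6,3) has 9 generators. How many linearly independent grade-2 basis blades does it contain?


Number of grade-k basis blades in Cl(p,q) with n = p + q is C(n, k).
n = 6 + 3 = 9
C(9, 2) = 9! / (2! * 7!)
= 362880 / (2 * 5040)
= 36


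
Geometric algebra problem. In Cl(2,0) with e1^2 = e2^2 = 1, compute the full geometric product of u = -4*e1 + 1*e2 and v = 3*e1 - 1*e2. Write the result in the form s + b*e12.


Expand: (-4*e1 + 1*e2)(3*e1 - 1*e2)
= (-4)*3*e1e1 + (-4)*(-1)*e1e2 + 1*3*e2e1 + 1*(-1)*e2e2
Using e1^2 = e2^2 = 1, e2e1 = -e1e2:
Scalar part s = (-4)*3 + 1*(-1) = -12 + (-1) = -13
Bivector part b = (-4)*(-1) - 1*3 = 4 - 3 = 1
uv = -13 + 1*e12


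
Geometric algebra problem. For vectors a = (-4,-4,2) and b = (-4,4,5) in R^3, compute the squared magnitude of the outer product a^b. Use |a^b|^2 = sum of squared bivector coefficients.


a wedge b = (a1*b2 - a2*b1)*e12 + (a1*b3 - a3*b1)*e13 + (a2*b3 - a3*b2)*e23
e12 coeff: (-4)*4 - (-4)*(-4) = -16 - 16 = -32
e13 coeff: (-4)*5 - 2*(-4) = -20 - (-8) = -12
e23 coeff: (-4)*5 - 2*4 = -20 - 8 = -28
|a wedge b|^2 = (-32)^2 + (-12)^2 + (-28)^2
= 1024 + 144 + 784
= 1952


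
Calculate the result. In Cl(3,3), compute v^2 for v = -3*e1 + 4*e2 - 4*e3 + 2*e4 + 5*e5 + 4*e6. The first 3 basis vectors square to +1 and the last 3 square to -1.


v^2 = sum of c_i^2 * e_i^2
Positive signature terms (e_i^2 = +1): (-3)^2 + 4^2 + (-4)^2 = 41
Negative signature terms (e_j^2 = -1): 2^2 + 5^2 + 4^2 = 45
v^2 = 41 - 45 = -4


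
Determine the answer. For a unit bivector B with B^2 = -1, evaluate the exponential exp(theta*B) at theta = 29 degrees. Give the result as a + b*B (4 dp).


For a unit bivector B with B^2 = -1, the exponential series gives
e^(theta*B) = cos(theta) + sin(theta)*B (the GA analogue of Euler's formula).
theta = 29 degrees = 0.506145 rad
cos(29 deg) = 0.8746
sin(29 deg) = 0.4848
exp(theta*B) = 0.8746 + 0.4848*B


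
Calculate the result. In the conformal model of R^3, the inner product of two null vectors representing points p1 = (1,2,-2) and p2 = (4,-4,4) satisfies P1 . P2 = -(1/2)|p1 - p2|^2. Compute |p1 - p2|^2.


p1 - p2 = (-3, 6, -6)
|p1 - p2|^2 = (-3)^2 + 6^2 + (-6)^2
= 9 + 36 + 36
= 81


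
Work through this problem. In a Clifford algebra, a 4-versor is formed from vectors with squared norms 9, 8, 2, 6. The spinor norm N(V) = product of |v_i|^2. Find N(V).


Spinor norm N(V) = |v1|^2 * |v2|^2 * ... * |v4|^2
= 9 * 8 * 2 * 6
Running product: 9, 72, 144, 864
N(V) = 864


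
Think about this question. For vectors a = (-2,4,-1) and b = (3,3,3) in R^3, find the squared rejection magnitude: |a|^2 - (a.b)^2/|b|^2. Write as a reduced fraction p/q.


|a|^2 = (-2)^2 + 4^2 + (-1)^2 = 21
|b|^2 = 3^2 + 3^2 + 3^2 = 27
a . b = (-2)*3 + 4*3 + (-1)*3 = 3
(a.b)^2 = 3^2 = 9
|rej|^2 = 21 - 9/27
= (567 - 9)/27
= 558/27
In lowest terms: 62/3


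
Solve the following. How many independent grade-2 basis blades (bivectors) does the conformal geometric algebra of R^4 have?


The conformal model of R^4 uses Cl(5,1) with m = 4 + 2 = 6 generators.
Number of grade-2 blades = C(m, 2) = C(6, 2)
= 6*5/2 = 15


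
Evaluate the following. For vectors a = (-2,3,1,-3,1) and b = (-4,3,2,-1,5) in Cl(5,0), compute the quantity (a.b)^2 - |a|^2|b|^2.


a . b = (-2)*(-4) + 3*3 + 1*2 + (-3)*(-1) + 1*5
= 8 + 9 + 2 + 3 + 5 = 27
|a|^2 = (-2)^2 + 3^2 + 1^2 + (-3)^2 + 1^2 = 24
|b|^2 = (-4)^2 + 3^2 + 2^2 + (-1)^2 + 5^2 = 55
(a.b)^2 = 27^2 = 729
|a|^2 * |b|^2 = 24 * 55 = 1320
Result = 729 - 1320 = -591


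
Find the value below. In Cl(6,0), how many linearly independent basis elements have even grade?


Even subalgebra dimension = 2^(n-1)
n = 6 + 0 = 6
2^(6 - 1) = 2^5 = 32
Verification: sum of C(6,k) for even k = 1 + 15 + 15 + 1 = 32
Result = 32


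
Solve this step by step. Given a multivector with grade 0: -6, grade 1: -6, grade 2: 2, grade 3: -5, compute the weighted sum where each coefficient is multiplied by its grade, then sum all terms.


Grade-weighted sum = sum of grade_k * coefficient_k
0*(-6) = 0
1*(-6) = -6
2*2 = 4
3*(-5) = -15
Total = 0 + (-6) + 4 + (-15) = -17


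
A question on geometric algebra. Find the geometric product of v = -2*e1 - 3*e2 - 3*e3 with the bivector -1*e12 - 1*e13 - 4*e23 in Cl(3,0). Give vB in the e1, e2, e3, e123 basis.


vB has grade-1 (vector) and grade-3 (trivector) parts: vB = (v _| B) + (v ^ B).
Vector part <vB>_1:
  e1: -v2*b12 - v3*b13 = -(-3)*(-1) - (-3)*(-1) = -6
  e2: v1*b12 - v3*b23 = (-2)*(-1) - (-3)*(-4) = -10
  e3: v1*b13 + v2*b23 = (-2)*(-1) + (-3)*(-4) = 14
Trivector part <vB>_3:
  e123: v1*b23 - v2*b13 + v3*b12 = (-2)*(-4) - (-3)*(-1) + (-3)*(-1) = 8
vB = -6*e1 - 10*e2 + 14*e3 + 8*e123


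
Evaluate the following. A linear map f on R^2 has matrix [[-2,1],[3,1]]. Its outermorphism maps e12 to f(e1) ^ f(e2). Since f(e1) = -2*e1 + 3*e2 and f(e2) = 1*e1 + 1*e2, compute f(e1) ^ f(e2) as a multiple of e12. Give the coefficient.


The outermorphism of a linear map f sends e1^e2 to f(e1)^f(e2).
f(e1) = -2*e1 + 3*e2
f(e2) = 1*e1 + 1*e2
f(e1) ^ f(e2) = (-2*e1 + 3*e2) ^ (1*e1 + 1*e2)
= (-2)*1*e12 + 3*1*e21
= (-2 - 3)*e12
= -5*e12
Coefficient = -5


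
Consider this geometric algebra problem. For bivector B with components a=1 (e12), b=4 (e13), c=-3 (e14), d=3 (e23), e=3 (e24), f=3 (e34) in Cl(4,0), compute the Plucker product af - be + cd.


Plucker relation: af - be + cd
a*f = 1*3 = 3
b*e = 4*3 = 12
c*d = (-3)*3 = -9
af - be + cd = 3 - 12 + (-9)
= -18


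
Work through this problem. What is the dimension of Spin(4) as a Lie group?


Spin(n) double-covers SO(n); both have Lie algebra so(n) of dimension n(n-1)/2.
n = 4
n(n-1) = 4 * 3 = 12
dim Spin(4) = 12/2 = 6


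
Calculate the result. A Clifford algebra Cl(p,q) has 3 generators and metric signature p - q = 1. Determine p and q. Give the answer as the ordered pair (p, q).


We need p + q = 3 and p - q = 1.
Adding: 2p = 3 + 1 = 4, so p = 2.
Then q = 3 - 2 = 1.
(p, q) = (2, 1)


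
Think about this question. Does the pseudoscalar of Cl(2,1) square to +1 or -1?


The pseudoscalar I = e1...e_n (product of all n generators) of Cl(p,q) satisfies I^2 = (-1)^(q + n(n-1)/2).
p = 2, q = 1, n = p + q = 3
n(n-1)/2 = 3 * 2 / 2 = 3
Exponent = q + n(n-1)/2 = 1 + 3 = 4
I^2 = (-1)^4 = +1


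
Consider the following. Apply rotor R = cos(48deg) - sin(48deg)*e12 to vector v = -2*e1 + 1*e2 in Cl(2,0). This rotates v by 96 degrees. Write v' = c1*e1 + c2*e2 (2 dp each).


Rotor R = cos(48deg) - sin(48deg)*e12
Rotation angle theta = 2 * 48 = 96 degrees
v' = R*v*~R rotates v by theta.
cos(96deg) = -0.1045, sin(96deg) = 0.9945
v'_1 = -2*cos(96deg) - 1*sin(96deg)
= -2*(-0.1045) - 1*0.9945
= -0.79
v'_2 = -2*sin(96deg) + 1*cos(96deg)
= -2*0.9945 + 1*(-0.1045)
= -2.09
v' = -0.79*e1 - 2.09*e2


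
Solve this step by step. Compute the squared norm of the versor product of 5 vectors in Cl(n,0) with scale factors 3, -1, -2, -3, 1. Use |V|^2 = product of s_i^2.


Each vector v_i has |v_i|^2 = s_i^2
Squared scales: 3^2 = 9, (-1)^2 = 1, (-2)^2 = 4, (-3)^2 = 9, 1^2 = 1
|V|^2 = 9 * 1 * 4 * 9 * 1
= 324


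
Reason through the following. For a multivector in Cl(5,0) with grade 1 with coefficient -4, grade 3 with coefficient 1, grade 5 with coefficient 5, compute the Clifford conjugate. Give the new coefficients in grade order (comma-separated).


Clifford conjugate sign for grade k: (-1)^(k(k+1)/2)
Grade 1: (-1)^(1*2/2) = (-1)^1 = -1, coeff -4 -> 4
Grade 3: (-1)^(3*4/2) = (-1)^6 = 1, coeff 1 -> 1
Grade 5: (-1)^(5*6/2) = (-1)^15 = -1, coeff 5 -> -5
Conjugated coefficients: 4, 1, -5


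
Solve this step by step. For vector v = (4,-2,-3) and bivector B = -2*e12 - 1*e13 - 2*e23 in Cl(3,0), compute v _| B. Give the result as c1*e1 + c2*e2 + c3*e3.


Left contraction v _| B = <vB>_1 (grade-1 part of the geometric product vB).
Using e1_|e12 = e2, e2_|e12 = -e1, e1_|e13 = e3, e3_|e13 = -e1, e2_|e23 = e3, e3_|e23 = -e2:
e1 coeff: -v2*b12 - v3*b13 = -(-2)*(-2) - (-3)*(-1) = -7
e2 coeff: v1*b12 - v3*b23 = (4)*(-2) - (-3)*(-2) = -14
e3 coeff: v1*b13 + v2*b23 = (4)*(-1) + (-2)*(-2) = 0
v _| B = -7*e1 - 14*e2 + 0*e3


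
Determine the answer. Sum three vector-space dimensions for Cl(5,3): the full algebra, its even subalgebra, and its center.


n = 5 + 3 = 8
Total dim = 2^8 = 256
Even subalgebra dim = 2^7 = 128
n is even, so center dim = 1
Sum = 256 + 128 + 1 = 385


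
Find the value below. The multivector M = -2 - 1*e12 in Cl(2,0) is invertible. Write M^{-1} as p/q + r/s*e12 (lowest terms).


M = -2 - 1*e12, where e12^2 = -1.
Since M commutes with its reverse ~M = a - b*e12, M * ~M = a^2 - b^2*e12^2 = a^2 + b^2.
So M^{-1} = ~M / (a^2 + b^2) = (a - b*e12)/(a^2 + b^2).
a^2 + b^2 = 4 + 1 = 5
Scalar part = -2/5 = -2/5
Bivector coeff = 1/5 = 1/5
M^{-1} = -2/5 + 1/5*e12


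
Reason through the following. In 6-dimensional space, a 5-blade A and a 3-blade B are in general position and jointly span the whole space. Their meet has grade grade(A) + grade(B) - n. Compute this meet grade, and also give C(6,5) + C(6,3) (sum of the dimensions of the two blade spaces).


Meet grade = grade(A) + grade(B) - n
= 5 + 3 - 6 = 2
C(6,5) = 6
C(6,3) = 20
dim_A + dim_B = 6 + 20 = 26


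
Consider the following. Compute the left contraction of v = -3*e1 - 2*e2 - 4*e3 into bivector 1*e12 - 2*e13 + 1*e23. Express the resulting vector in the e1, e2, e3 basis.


Left contraction v _| B = <vB>_1 (grade-1 part of the geometric product vB).
Using e1_|e12 = e2, e2_|e12 = -e1, e1_|e13 = e3, e3_|e13 = -e1, e2_|e23 = e3, e3_|e23 = -e2:
e1 coeff: -v2*b12 - v3*b13 = -(-2)*(1) - (-4)*(-2) = -6
e2 coeff: v1*b12 - v3*b23 = (-3)*(1) - (-4)*(1) = 1
e3 coeff: v1*b13 + v2*b23 = (-3)*(-2) + (-2)*(1) = 4
v _| B = -6*e1 + 1*e2 + 4*e3


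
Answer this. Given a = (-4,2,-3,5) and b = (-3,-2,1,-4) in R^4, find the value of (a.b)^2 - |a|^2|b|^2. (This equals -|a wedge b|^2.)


a . b = (-4)*(-3) + 2*(-2) + (-3)*1 + 5*(-4)
= 12 + (-4) + (-3) + (-20) = -15
|a|^2 = (-4)^2 + 2^2 + (-3)^2 + 5^2 = 54
|b|^2 = (-3)^2 + (-2)^2 + 1^2 + (-4)^2 = 30
(a.b)^2 = (-15)^2 = 225
|a|^2 * |b|^2 = 54 * 30 = 1620
Result = 225 - 1620 = -1395


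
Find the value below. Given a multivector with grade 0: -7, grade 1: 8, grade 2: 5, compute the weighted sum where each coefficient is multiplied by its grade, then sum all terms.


Grade-weighted sum = sum of grade_k * coefficient_k
0*(-7) = 0
1*8 = 8
2*5 = 10
Total = 0 + 8 + 10 = 18


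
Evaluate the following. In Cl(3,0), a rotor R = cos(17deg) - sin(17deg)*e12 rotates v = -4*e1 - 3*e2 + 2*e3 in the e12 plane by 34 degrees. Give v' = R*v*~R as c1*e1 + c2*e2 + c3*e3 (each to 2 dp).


Rotor R = cos(17deg) - sin(17deg)*e12
Rotation angle theta = 2 * 17 = 34 degrees in the e12 plane (e1 -> e2).
The component perpendicular to the plane (e3) is invariant: v'_3 = v3 = 2.00
cos(34deg) = 0.8290, sin(34deg) = 0.5592
v'_1 = v1*cos(theta) - v2*sin(theta) = -4*0.8290 - (-3)*0.5592 = -1.64
v'_2 = v1*sin(theta) + v2*cos(theta) = -4*0.5592 + (-3)*0.8290 = -4.72
v' = -1.64*e1 - 4.72*e2 + 2.00*e3


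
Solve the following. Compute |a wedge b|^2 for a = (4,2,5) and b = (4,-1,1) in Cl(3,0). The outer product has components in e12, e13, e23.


a wedge b = (a1*b2 - a2*b1)*e12 + (a1*b3 - a3*b1)*e13 + (a2*b3 - a3*b2)*e23
e12 coeff: 4*(-1) - 2*4 = -4 - 8 = -12
e13 coeff: 4*1 - 5*4 = 4 - 20 = -16
e23 coeff: 2*1 - 5*(-1) = 2 - (-5) = 7
|a wedge b|^2 = (-12)^2 + (-16)^2 + 7^2
= 144 + 256 + 49
= 449


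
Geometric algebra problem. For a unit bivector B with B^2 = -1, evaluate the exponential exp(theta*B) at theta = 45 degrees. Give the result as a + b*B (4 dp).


For a unit bivector B with B^2 = -1, the exponential series gives
e^(theta*B) = cos(theta) + sin(theta)*B (the GA analogue of Euler's formula).
theta = 45 degrees = 0.785398 rad
cos(45 deg) = 0.7071
sin(45 deg) = 0.7071
exp(theta*B) = 0.7071 + 0.7071*B


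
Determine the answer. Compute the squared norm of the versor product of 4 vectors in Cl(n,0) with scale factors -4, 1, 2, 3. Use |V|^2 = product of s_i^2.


Each vector v_i has |v_i|^2 = s_i^2
Squared scales: (-4)^2 = 16, 1^2 = 1, 2^2 = 4, 3^2 = 9
|V|^2 = 16 * 1 * 4 * 9
= 576


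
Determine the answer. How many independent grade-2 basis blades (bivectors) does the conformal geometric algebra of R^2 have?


The conformal model of R^2 uses Cl(3,1) with m = 2 + 2 = 4 generators.
Number of grade-2 blades = C(m, 2) = C(4, 2)
= 4*3/2 = 6


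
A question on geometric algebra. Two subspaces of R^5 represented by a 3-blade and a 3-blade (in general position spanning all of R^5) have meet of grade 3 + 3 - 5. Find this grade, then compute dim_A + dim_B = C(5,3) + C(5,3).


Meet grade = grade(A) + grade(B) - n
= 3 + 3 - 5 = 1
C(5,3) = 10
C(5,3) = 10
dim_A + dim_B = 10 + 10 = 20


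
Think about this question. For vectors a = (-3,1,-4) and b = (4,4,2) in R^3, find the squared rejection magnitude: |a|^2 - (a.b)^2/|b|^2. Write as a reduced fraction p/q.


|a|^2 = (-3)^2 + 1^2 + (-4)^2 = 26
|b|^2 = 4^2 + 4^2 + 2^2 = 36
a . b = (-3)*4 + 1*4 + (-4)*2 = -16
(a.b)^2 = (-16)^2 = 256
|rej|^2 = 26 - 256/36
= (936 - 256)/36
= 680/36
In lowest terms: 170/9


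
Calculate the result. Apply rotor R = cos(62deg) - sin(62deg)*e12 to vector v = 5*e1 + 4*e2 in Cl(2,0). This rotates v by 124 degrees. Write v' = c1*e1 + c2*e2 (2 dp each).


Rotor R = cos(62deg) - sin(62deg)*e12
Rotation angle theta = 2 * 62 = 124 degrees
v' = R*v*~R rotates v by theta.
cos(124deg) = -0.5592, sin(124deg) = 0.8290
v'_1 = 5*cos(124deg) - 4*sin(124deg)
= 5*(-0.5592) - 4*0.8290
= -6.11
v'_2 = 5*sin(124deg) + 4*cos(124deg)
= 5*0.8290 + 4*(-0.5592)
= 1.91
v' = -6.11*e1 + 1.91*e2


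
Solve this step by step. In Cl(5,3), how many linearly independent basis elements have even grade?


Even subalgebra dimension = 2^(n-1)
n = 5 + 3 = 8
2^(8 - 1) = 2^7 = 128
Verification: sum of C(8,k) for even k = 1 + 28 + 70 + 28 + 1 = 128
Result = 128


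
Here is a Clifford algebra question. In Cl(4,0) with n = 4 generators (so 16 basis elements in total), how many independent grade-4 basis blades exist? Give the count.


Number of grade-k basis blades in Cl(p,q) with n = p + q is C(n, k).
n = 4 + 0 = 4
C(4, 4) = 4! / (4! * 0!)
= 24 / (24 * 1)
= 1


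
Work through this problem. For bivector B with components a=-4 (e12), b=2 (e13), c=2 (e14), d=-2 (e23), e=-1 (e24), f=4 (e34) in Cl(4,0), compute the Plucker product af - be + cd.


Plucker relation: af - be + cd
a*f = (-4)*4 = -16
b*e = 2*(-1) = -2
c*d = 2*(-2) = -4
af - be + cd = -16 - (-2) + (-4)
= -18


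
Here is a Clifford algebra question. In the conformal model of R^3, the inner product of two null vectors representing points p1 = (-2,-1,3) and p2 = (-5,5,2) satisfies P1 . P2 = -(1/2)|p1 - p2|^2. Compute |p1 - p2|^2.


p1 - p2 = (3, -6, 1)
|p1 - p2|^2 = 3^2 + (-6)^2 + 1^2
= 9 + 36 + 1
= 46


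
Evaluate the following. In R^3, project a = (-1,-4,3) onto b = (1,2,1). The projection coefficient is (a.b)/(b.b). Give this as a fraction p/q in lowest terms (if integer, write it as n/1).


Projection coefficient = (a . b) / (b . b)
a . b = (-1)*1 + (-4)*2 + 3*1
= -1 + (-8) + 3 = -6
b . b = 1^2 + 2^2 + 1^2
= 1 + 4 + 1 = 6
Coefficient = -6/6
In lowest terms: -1/1


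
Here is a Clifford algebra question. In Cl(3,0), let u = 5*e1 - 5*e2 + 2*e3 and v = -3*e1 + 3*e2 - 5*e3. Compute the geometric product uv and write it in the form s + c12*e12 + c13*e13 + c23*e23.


In Cl(3,0): e_i^2 = 1, e_ie_j = -e_je_i for i != j.
Scalar part = u . v = 5*(-3) + (-5)*3 + 2*(-5)
= -15 + (-15) + (-10) = -40
e12 coeff = 5*3 - (-5)*(-3) = 15 - 15 = 0
e13 coeff = 5*(-5) - 2*(-3) = -25 - (-6) = -19
e23 coeff = (-5)*(-5) - 2*3 = 25 - 6 = 19
uv = -40 + 0*e12 - 19*e13 + 19*e23


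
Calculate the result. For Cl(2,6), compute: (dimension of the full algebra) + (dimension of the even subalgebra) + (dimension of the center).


n = 2 + 6 = 8
Total dim = 2^8 = 256
Even subalgebra dim = 2^7 = 128
n is even, so center dim = 1
Sum = 256 + 128 + 1 = 385


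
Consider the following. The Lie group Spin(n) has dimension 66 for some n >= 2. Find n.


dim Spin(n) = dim so(n) = n(n-1)/2.
Solve n(n-1)/2 = 66, i.e. n^2 - n - 132 = 0.
Discriminant = 1 + 8*66 = 529
n = (1 + sqrt(529))/2 = (1 + 23)/2 = 12


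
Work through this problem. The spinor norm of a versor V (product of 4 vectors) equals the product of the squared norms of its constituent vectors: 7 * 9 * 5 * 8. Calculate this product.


Spinor norm N(V) = |v1|^2 * |v2|^2 * ... * |v4|^2
= 7 * 9 * 5 * 8
Running product: 7, 63, 315, 2520
N(V) = 2520


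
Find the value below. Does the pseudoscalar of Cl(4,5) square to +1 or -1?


The pseudoscalar I = e1...e_n (product of all n generators) of Cl(p,q) satisfies I^2 = (-1)^(q + n(n-1)/2).
p = 4, q = 5, n = p + q = 9
n(n-1)/2 = 9 * 8 / 2 = 36
Exponent = q + n(n-1)/2 = 5 + 36 = 41
I^2 = (-1)^41 = -1


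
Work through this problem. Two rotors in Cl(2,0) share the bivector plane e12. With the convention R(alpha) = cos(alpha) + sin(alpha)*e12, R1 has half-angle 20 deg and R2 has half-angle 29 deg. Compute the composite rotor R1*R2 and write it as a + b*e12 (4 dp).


Same-plane rotors commute and their half-angles add:
R1*R2 = cos(a1 + a2) + sin(a1 + a2)*e12.
a1 + a2 = 20 + 29 = 49 deg
cos(49 deg) = 0.6561
sin(49 deg) = 0.7547
R1*R2 = 0.6561 + 0.7547*e12


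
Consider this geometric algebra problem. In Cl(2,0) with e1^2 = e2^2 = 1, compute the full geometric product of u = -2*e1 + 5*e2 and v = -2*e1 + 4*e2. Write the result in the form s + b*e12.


Expand: (-2*e1 + 5*e2)(-2*e1 + 4*e2)
= (-2)*(-2)*e1e1 + (-2)*4*e1e2 + 5*(-2)*e2e1 + 5*4*e2e2
Using e1^2 = e2^2 = 1, e2e1 = -e1e2:
Scalar part s = (-2)*(-2) + 5*4 = 4 + 20 = 24
Bivector part b = (-2)*4 - 5*(-2) = -8 - (-10) = 2
uv = 24 + 2*e12


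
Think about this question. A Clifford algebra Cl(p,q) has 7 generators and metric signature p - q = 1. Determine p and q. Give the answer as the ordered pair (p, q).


We need p + q = 7 and p - q = 1.
Adding: 2p = 7 + 1 = 8, so p = 4.
Then q = 7 - 4 = 3.
(p, q) = (4, 3)


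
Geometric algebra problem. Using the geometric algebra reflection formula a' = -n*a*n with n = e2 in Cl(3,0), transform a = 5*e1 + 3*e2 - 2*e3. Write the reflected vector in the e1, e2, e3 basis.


Reflection formula: a' = -n*a*n, with n = e2 (unit vector, n^2 = 1).
For reflection through hyperplane perp to e2:
The component along e2 flips sign, others stay.
a = (5, 3, -2)
a' = (5, -3, -2)
a' = 5*e1 - 3*e2 - 2*e3


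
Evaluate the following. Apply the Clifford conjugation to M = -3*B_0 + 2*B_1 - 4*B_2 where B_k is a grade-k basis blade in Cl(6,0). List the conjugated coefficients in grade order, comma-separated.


Clifford conjugate sign for grade k: (-1)^(k(k+1)/2)
Grade 0: (-1)^(0*1/2) = (-1)^0 = 1, coeff -3 -> -3
Grade 1: (-1)^(1*2/2) = (-1)^1 = -1, coeff 2 -> -2
Grade 2: (-1)^(2*3/2) = (-1)^3 = -1, coeff -4 -> 4
Conjugated coefficients: -3, -2, 4


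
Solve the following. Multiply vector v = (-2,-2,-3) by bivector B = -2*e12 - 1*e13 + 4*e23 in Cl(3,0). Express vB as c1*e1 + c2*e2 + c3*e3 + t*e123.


vB has grade-1 (vector) and grade-3 (trivector) parts: vB = (v _| B) + (v ^ B).
Vector part <vB>_1:
  e1: -v2*b12 - v3*b13 = -(-2)*(-2) - (-3)*(-1) = -7
  e2: v1*b12 - v3*b23 = (-2)*(-2) - (-3)*(4) = 16
  e3: v1*b13 + v2*b23 = (-2)*(-1) + (-2)*(4) = -6
Trivector part <vB>_3:
  e123: v1*b23 - v2*b13 + v3*b12 = (-2)*(4) - (-2)*(-1) + (-3)*(-2) = -4
vB = -7*e1 + 16*e2 - 6*e3 - 4*e123


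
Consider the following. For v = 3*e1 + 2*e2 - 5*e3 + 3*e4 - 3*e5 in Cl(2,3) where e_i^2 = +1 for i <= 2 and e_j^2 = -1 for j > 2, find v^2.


v^2 = sum of c_i^2 * e_i^2
Positive signature terms (e_i^2 = +1): 3^2 + 2^2 = 13
Negative signature terms (e_j^2 = -1): (-5)^2 + 3^2 + (-3)^2 = 43
v^2 = 13 - 43 = -30


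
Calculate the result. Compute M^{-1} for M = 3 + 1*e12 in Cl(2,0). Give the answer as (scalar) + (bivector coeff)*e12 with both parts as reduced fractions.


M = 3 + 1*e12, where e12^2 = -1.
Since M commutes with its reverse ~M = a - b*e12, M * ~M = a^2 - b^2*e12^2 = a^2 + b^2.
So M^{-1} = ~M / (a^2 + b^2) = (a - b*e12)/(a^2 + b^2).
a^2 + b^2 = 9 + 1 = 10
Scalar part = 3/10 = 3/10
Bivector coeff = -1/10 = -1/10
M^{-1} = 3/10 - 1/10*e12


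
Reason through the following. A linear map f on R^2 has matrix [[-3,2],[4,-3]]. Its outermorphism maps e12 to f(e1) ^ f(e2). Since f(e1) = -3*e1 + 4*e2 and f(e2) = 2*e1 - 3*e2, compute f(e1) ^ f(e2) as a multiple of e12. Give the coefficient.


The outermorphism of a linear map f sends e1^e2 to f(e1)^f(e2).
f(e1) = -3*e1 + 4*e2
f(e2) = 2*e1 - 3*e2
f(e1) ^ f(e2) = (-3*e1 + 4*e2) ^ (2*e1 - 3*e2)
= (-3)*(-3)*e12 + 4*2*e21
= (9 - 8)*e12
= 1*e12
Coefficient = 1


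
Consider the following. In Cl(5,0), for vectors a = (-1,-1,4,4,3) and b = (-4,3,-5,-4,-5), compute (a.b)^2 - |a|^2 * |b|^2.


a . b = (-1)*(-4) + (-1)*3 + 4*(-5) + 4*(-4) + 3*(-5)
= 4 + (-3) + (-20) + (-16) + (-15) = -50
|a|^2 = (-1)^2 + (-1)^2 + 4^2 + 4^2 + 3^2 = 43
|b|^2 = (-4)^2 + 3^2 + (-5)^2 + (-4)^2 + (-5)^2 = 91
(a.b)^2 = (-50)^2 = 2500
|a|^2 * |b|^2 = 43 * 91 = 3913
Result = 2500 - 3913 = -1413


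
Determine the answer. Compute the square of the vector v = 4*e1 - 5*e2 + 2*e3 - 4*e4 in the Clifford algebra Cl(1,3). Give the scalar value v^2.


v^2 = sum of c_i^2 * e_i^2
Positive signature terms (e_i^2 = +1): 4^2 = 16
Negative signature terms (e_j^2 = -1): (-5)^2 + 2^2 + (-4)^2 = 45
v^2 = 16 - 45 = -29


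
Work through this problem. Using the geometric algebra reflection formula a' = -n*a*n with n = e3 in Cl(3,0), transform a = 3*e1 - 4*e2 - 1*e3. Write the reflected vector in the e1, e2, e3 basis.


Reflection formula: a' = -n*a*n, with n = e3 (unit vector, n^2 = 1).
For reflection through hyperplane perp to e3:
The component along e3 flips sign, others stay.
a = (3, -4, -1)
a' = (3, -4, 1)
a' = 3*e1 - 4*e2 + 1*e3


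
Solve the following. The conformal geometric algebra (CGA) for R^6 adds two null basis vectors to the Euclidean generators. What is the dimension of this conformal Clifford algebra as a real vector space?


The conformal model of R^6 uses Cl(7,1): the 6 Euclidean generators plus two extra orthogonal generators e+ (e+^2 = +1) and e- (e-^2 = -1), from which the null vectors e0, einf are built.
Number of generators m = 6 + 2 = 8.
dim Cl(p,q) = 2^m = 2^8 = 256


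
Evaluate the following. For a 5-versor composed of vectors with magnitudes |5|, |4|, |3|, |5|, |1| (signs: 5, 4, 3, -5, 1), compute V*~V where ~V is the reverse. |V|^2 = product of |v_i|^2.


Each vector v_i has |v_i|^2 = s_i^2
Squared scales: 5^2 = 25, 4^2 = 16, 3^2 = 9, (-5)^2 = 25, 1^2 = 1
|V|^2 = 25 * 16 * 9 * 25 * 1
= 90000


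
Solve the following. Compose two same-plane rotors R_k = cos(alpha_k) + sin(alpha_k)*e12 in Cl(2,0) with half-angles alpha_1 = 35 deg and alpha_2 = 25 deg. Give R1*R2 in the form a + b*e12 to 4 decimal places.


Same-plane rotors commute and their half-angles add:
R1*R2 = cos(a1 + a2) + sin(a1 + a2)*e12.
a1 + a2 = 35 + 25 = 60 deg
cos(60 deg) = 0.5000
sin(60 deg) = 0.8660
R1*R2 = 0.5000 + 0.8660*e12


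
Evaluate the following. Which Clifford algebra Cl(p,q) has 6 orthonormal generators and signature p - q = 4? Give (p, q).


We need p + q = 6 and p - q = 4.
Adding: 2p = 6 + 4 = 10, so p = 5.
Then q = 6 - 5 = 1.
(p, q) = (5, 1)


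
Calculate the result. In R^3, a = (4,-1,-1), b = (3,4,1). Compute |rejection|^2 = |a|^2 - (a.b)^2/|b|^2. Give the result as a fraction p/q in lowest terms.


|a|^2 = 4^2 + (-1)^2 + (-1)^2 = 18
|b|^2 = 3^2 + 4^2 + 1^2 = 26
a . b = 4*3 + (-1)*4 + (-1)*1 = 7
(a.b)^2 = 7^2 = 49
|rej|^2 = 18 - 49/26
= (468 - 49)/26
= 419/26
In lowest terms: 419/26


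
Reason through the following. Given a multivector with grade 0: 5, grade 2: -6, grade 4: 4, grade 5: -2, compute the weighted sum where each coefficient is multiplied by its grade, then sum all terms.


Grade-weighted sum = sum of grade_k * coefficient_k
0*5 = 0
2*(-6) = -12
4*4 = 16
5*(-2) = -10
Total = 0 + (-12) + 16 + (-10) = -6


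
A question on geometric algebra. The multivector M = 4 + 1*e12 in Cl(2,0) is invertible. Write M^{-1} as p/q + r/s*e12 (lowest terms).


M = 4 + 1*e12, where e12^2 = -1.
Since M commutes with its reverse ~M = a - b*e12, M * ~M = a^2 - b^2*e12^2 = a^2 + b^2.
So M^{-1} = ~M / (a^2 + b^2) = (a - b*e12)/(a^2 + b^2).
a^2 + b^2 = 16 + 1 = 17
Scalar part = 4/17 = 4/17
Bivector coeff = -1/17 = -1/17
M^{-1} = 4/17 - 1/17*e12


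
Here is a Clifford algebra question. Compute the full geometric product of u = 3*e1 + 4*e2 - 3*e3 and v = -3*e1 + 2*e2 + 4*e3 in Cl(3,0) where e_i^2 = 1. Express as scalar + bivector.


In Cl(3,0): e_i^2 = 1, e_ie_j = -e_je_i for i != j.
Scalar part = u . v = 3*(-3) + 4*2 + (-3)*4
= -9 + 8 + (-12) = -13
e12 coeff = 3*2 - 4*(-3) = 6 - (-12) = 18
e13 coeff = 3*4 - (-3)*(-3) = 12 - 9 = 3
e23 coeff = 4*4 - (-3)*2 = 16 - (-6) = 22
uv = -13 + 18*e12 + 3*e13 + 22*e23


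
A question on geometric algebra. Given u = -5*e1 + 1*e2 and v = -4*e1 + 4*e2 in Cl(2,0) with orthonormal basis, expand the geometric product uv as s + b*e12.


Expand: (-5*e1 + 1*e2)(-4*e1 + 4*e2)
= (-5)*(-4)*e1e1 + (-5)*4*e1e2 + 1*(-4)*e2e1 + 1*4*e2e2
Using e1^2 = e2^2 = 1, e2e1 = -e1e2:
Scalar part s = (-5)*(-4) + 1*4 = 20 + 4 = 24
Bivector part b = (-5)*4 - 1*(-4) = -20 - (-4) = -16
uv = 24 - 16*e12


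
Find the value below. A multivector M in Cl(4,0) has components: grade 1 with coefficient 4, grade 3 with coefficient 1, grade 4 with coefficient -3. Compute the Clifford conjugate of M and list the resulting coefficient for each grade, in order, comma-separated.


Clifford conjugate sign for grade k: (-1)^(k(k+1)/2)
Grade 1: (-1)^(1*2/2) = (-1)^1 = -1, coeff 4 -> -4
Grade 3: (-1)^(3*4/2) = (-1)^6 = 1, coeff 1 -> 1
Grade 4: (-1)^(4*5/2) = (-1)^10 = 1, coeff -3 -> -3
Conjugated coefficients: -4, 1, -3


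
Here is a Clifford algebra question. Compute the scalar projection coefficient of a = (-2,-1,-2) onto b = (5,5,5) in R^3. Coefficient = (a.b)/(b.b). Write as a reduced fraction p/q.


Projection coefficient = (a . b) / (b . b)
a . b = (-2)*5 + (-1)*5 + (-2)*5
= -10 + (-5) + (-10) = -25
b . b = 5^2 + 5^2 + 5^2
= 25 + 25 + 25 = 75
Coefficient = -25/75
In lowest terms: -1/3


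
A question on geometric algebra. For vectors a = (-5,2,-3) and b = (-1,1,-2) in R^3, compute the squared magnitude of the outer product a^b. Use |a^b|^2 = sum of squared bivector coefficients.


a wedge b = (a1*b2 - a2*b1)*e12 + (a1*b3 - a3*b1)*e13 + (a2*b3 - a3*b2)*e23
e12 coeff: (-5)*1 - 2*(-1) = -5 - (-2) = -3
e13 coeff: (-5)*(-2) - (-3)*(-1) = 10 - 3 = 7
e23 coeff: 2*(-2) - (-3)*1 = -4 - (-3) = -1
|a wedge b|^2 = (-3)^2 + 7^2 + (-1)^2
= 9 + 49 + 1
= 59


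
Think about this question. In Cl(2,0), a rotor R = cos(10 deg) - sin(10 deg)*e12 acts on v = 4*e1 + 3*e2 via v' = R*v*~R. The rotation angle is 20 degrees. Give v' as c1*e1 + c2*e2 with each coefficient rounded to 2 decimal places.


Rotor R = cos(10deg) - sin(10deg)*e12
Rotation angle theta = 2 * 10 = 20 degrees
v' = R*v*~R rotates v by theta.
cos(20deg) = 0.9397, sin(20deg) = 0.3420
v'_1 = 4*cos(20deg) - 3*sin(20deg)
= 4*0.9397 - 3*0.3420
= 2.73
v'_2 = 4*sin(20deg) + 3*cos(20deg)
= 4*0.3420 + 3*0.9397
= 4.19
v' = 2.73*e1 + 4.19*e2


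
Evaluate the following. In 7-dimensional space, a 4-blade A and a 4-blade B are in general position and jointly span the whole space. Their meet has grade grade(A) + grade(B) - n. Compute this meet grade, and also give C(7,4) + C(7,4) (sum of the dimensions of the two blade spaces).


Meet grade = grade(A) + grade(B) - n
= 4 + 4 - 7 = 1
C(7,4) = 35
C(7,4) = 35
dim_A + dim_B = 35 + 35 = 70


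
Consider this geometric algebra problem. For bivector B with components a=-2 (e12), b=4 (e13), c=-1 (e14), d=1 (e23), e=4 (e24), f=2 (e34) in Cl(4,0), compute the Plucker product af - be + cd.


Plucker relation: af - be + cd
a*f = (-2)*2 = -4
b*e = 4*4 = 16
c*d = (-1)*1 = -1
af - be + cd = -4 - 16 + (-1)
= -21


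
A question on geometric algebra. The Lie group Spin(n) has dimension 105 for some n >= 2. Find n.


dim Spin(n) = dim so(n) = n(n-1)/2.
Solve n(n-1)/2 = 105, i.e. n^2 - n - 210 = 0.
Discriminant = 1 + 8*105 = 841
n = (1 + sqrt(841))/2 = (1 + 29)/2 = 15


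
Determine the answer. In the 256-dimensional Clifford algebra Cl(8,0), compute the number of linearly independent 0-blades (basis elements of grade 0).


Number of grade-k basis blades in Cl(p,q) with n = p + q is C(n, k).
n = 8 + 0 = 8
C(8, 0) = 8! / (0! * 8!)
= 40320 / (1 * 40320)
= 1


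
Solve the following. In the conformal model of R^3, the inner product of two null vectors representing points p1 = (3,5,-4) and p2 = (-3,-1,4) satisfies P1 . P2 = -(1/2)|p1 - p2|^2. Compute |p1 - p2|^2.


p1 - p2 = (6, 6, -8)
|p1 - p2|^2 = 6^2 + 6^2 + (-8)^2
= 36 + 36 + 64
= 136


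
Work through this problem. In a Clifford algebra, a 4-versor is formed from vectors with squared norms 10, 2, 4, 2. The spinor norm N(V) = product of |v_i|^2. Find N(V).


Spinor norm N(V) = |v1|^2 * |v2|^2 * ... * |v4|^2
= 10 * 2 * 4 * 2
Running product: 10, 20, 80, 160
N(V) = 160


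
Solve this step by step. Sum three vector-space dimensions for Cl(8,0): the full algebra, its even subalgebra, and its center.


n = 8 + 0 = 8
Total dim = 2^8 = 256
Even subalgebra dim = 2^7 = 128
n is even, so center dim = 1
Sum = 256 + 128 + 1 = 385


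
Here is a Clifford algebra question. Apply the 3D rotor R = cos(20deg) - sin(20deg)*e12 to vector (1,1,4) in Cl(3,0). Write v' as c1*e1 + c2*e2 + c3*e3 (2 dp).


Rotor R = cos(20deg) - sin(20deg)*e12
Rotation angle theta = 2 * 20 = 40 degrees in the e12 plane (e1 -> e2).
The component perpendicular to the plane (e3) is invariant: v'_3 = v3 = 4.00
cos(40deg) = 0.7660, sin(40deg) = 0.6428
v'_1 = v1*cos(theta) - v2*sin(theta) = 1*0.7660 - 1*0.6428 = 0.12
v'_2 = v1*sin(theta) + v2*cos(theta) = 1*0.6428 + 1*0.7660 = 1.41
v' = 0.12*e1 + 1.41*e2 + 4.00*e3


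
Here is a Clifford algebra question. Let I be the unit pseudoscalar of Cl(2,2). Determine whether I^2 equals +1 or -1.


The pseudoscalar I = e1...e_n (product of all n generators) of Cl(p,q) satisfies I^2 = (-1)^(q + n(n-1)/2).
p = 2, q = 2, n = p + q = 4
n(n-1)/2 = 4 * 3 / 2 = 6
Exponent = q + n(n-1)/2 = 2 + 6 = 8
I^2 = (-1)^8 = +1


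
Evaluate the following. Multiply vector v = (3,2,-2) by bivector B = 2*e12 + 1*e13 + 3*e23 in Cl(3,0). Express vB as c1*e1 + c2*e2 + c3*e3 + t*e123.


vB has grade-1 (vector) and grade-3 (trivector) parts: vB = (v _| B) + (v ^ B).
Vector part <vB>_1:
  e1: -v2*b12 - v3*b13 = -(2)*(2) - (-2)*(1) = -2
  e2: v1*b12 - v3*b23 = (3)*(2) - (-2)*(3) = 12
  e3: v1*b13 + v2*b23 = (3)*(1) + (2)*(3) = 9
Trivector part <vB>_3:
  e123: v1*b23 - v2*b13 + v3*b12 = (3)*(3) - (2)*(1) + (-2)*(2) = 3
vB = -2*e1 + 12*e2 + 9*e3 + 3*e123


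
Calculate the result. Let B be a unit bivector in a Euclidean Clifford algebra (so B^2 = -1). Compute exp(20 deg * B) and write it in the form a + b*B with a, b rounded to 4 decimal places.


For a unit bivector B with B^2 = -1, the exponential series gives
e^(theta*B) = cos(theta) + sin(theta)*B (the GA analogue of Euler's formula).
theta = 20 degrees = 0.349066 rad
cos(20 deg) = 0.9397
sin(20 deg) = 0.3420
exp(theta*B) = 0.9397 + 0.3420*B


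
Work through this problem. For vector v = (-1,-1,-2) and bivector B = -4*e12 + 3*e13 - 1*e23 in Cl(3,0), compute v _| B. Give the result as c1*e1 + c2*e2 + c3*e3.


Left contraction v _| B = <vB>_1 (grade-1 part of the geometric product vB).
Using e1_|e12 = e2, e2_|e12 = -e1, e1_|e13 = e3, e3_|e13 = -e1, e2_|e23 = e3, e3_|e23 = -e2:
e1 coeff: -v2*b12 - v3*b13 = -(-1)*(-4) - (-2)*(3) = 2
e2 coeff: v1*b12 - v3*b23 = (-1)*(-4) - (-2)*(-1) = 2
e3 coeff: v1*b13 + v2*b23 = (-1)*(3) + (-1)*(-1) = -2
v _| B = 2*e1 + 2*e2 - 2*e3


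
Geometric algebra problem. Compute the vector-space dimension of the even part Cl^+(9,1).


Even subalgebra dimension = 2^(n-1)
n = 9 + 1 = 10
2^(10 - 1) = 2^9 = 512
Verification: sum of C(10,k) for even k = 1 + 45 + 210 + 210 + 45 + 1 = 512
Result = 512


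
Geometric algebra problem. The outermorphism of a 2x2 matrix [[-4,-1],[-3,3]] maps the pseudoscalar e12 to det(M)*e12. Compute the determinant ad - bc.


The outermorphism of a linear map f sends e1^e2 to f(e1)^f(e2).
f(e1) = -4*e1 - 3*e2
f(e2) = -1*e1 + 3*e2
f(e1) ^ f(e2) = (-4*e1 - 3*e2) ^ (-1*e1 + 3*e2)
= (-4)*3*e12 + (-3)*(-1)*e21
= (-12 - 3)*e12
= -15*e12
Coefficient = -15


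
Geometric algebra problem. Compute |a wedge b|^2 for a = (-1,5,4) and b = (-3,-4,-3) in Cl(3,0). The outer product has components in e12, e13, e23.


a wedge b = (a1*b2 - a2*b1)*e12 + (a1*b3 - a3*b1)*e13 + (a2*b3 - a3*b2)*e23
e12 coeff: (-1)*(-4) - 5*(-3) = 4 - (-15) = 19
e13 coeff: (-1)*(-3) - 4*(-3) = 3 - (-12) = 15
e23 coeff: 5*(-3) - 4*(-4) = -15 - (-16) = 1
|a wedge b|^2 = 19^2 + 15^2 + 1^2
= 361 + 225 + 1
= 587


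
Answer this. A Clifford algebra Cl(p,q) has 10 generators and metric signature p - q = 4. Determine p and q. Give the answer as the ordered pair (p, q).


We need p + q = 10 and p - q = 4.
Adding: 2p = 10 + 4 = 14, so p = 7.
Then q = 10 - 7 = 3.
(p, q) = (7, 3)


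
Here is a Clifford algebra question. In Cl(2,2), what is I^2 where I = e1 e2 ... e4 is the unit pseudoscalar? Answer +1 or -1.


The pseudoscalar I = e1...e_n (product of all n generators) of Cl(p,q) satisfies I^2 = (-1)^(q + n(n-1)/2).
p = 2, q = 2, n = p + q = 4
n(n-1)/2 = 4 * 3 / 2 = 6
Exponent = q + n(n-1)/2 = 2 + 6 = 8
I^2 = (-1)^8 = +1


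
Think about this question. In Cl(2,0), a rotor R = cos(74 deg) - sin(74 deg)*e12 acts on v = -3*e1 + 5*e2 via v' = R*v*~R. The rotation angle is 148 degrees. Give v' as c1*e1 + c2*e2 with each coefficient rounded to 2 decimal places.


Rotor R = cos(74deg) - sin(74deg)*e12
Rotation angle theta = 2 * 74 = 148 degrees
v' = R*v*~R rotates v by theta.
cos(148deg) = -0.8480, sin(148deg) = 0.5299
v'_1 = -3*cos(148deg) - 5*sin(148deg)
= -3*(-0.8480) - 5*0.5299
= -0.11
v'_2 = -3*sin(148deg) + 5*cos(148deg)
= -3*0.5299 + 5*(-0.8480)
= -5.83
v' = -0.11*e1 - 5.83*e2


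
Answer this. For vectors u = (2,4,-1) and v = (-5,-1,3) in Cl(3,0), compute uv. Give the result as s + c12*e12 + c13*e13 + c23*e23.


In Cl(3,0): e_i^2 = 1, e_ie_j = -e_je_i for i != j.
Scalar part = u . v = 2*(-5) + 4*(-1) + (-1)*3
= -10 + (-4) + (-3) = -17
e12 coeff = 2*(-1) - 4*(-5) = -2 - (-20) = 18
e13 coeff = 2*3 - (-1)*(-5) = 6 - 5 = 1
e23 coeff = 4*3 - (-1)*(-1) = 12 - 1 = 11
uv = -17 + 18*e12 + 1*e13 + 11*e23


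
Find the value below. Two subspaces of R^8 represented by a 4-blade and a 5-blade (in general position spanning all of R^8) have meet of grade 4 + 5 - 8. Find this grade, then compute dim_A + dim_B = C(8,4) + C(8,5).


Meet grade = grade(A) + grade(B) - n
= 4 + 5 - 8 = 1
C(8,4) = 70
C(8,5) = 56
dim_A + dim_B = 70 + 56 = 126


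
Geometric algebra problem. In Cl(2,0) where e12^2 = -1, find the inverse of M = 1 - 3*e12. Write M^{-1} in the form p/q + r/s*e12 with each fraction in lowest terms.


M = 1 - 3*e12, where e12^2 = -1.
Since M commutes with its reverse ~M = a - b*e12, M * ~M = a^2 - b^2*e12^2 = a^2 + b^2.
So M^{-1} = ~M / (a^2 + b^2) = (a - b*e12)/(a^2 + b^2).
a^2 + b^2 = 1 + 9 = 10
Scalar part = 1/10 = 1/10
Bivector coeff = 3/10 = 3/10
M^{-1} = 1/10 + 3/10*e12


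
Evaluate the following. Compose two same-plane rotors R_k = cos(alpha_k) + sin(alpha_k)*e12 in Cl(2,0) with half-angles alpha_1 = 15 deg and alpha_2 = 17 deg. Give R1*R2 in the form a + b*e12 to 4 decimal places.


Same-plane rotors commute and their half-angles add:
R1*R2 = cos(a1 + a2) + sin(a1 + a2)*e12.
a1 + a2 = 15 + 17 = 32 deg
cos(32 deg) = 0.8480
sin(32 deg) = 0.5299
R1*R2 = 0.8480 + 0.5299*e12
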